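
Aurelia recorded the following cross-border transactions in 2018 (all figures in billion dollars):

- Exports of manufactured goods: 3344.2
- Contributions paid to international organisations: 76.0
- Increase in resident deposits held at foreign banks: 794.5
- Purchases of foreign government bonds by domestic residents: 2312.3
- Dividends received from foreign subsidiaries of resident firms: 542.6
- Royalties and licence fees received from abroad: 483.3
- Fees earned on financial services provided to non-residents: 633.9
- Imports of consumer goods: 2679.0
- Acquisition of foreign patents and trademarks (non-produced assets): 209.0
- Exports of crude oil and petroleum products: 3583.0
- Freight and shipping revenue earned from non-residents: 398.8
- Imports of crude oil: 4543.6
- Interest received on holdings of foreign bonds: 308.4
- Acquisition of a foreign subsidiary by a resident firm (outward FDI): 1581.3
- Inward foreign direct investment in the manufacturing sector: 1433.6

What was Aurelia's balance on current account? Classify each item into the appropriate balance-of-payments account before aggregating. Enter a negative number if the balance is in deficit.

1995.6

Goods: 3344.2 + 3583.0 - 4543.6 - 2679.0 = -295.4
Services: 483.3 + 633.9 + 398.8 = 1516.0
Primary income: 542.6 + 308.4 = 851.0
Secondary income: -76.0
Current account = (-295.4) + 1516.0 + 851.0 + (-76.0) = 1995.6
(Excluded from the current account — financial account: increase in resident deposits held at foreign banks 794.5, purchases of foreign government bonds by domestic residents 2312.3, acquisition of a foreign subsidiary by a resident firm (outward FDI) 1581.3, inward foreign direct investment in the manufacturing sector 1433.6; capital account: acquisition of foreign patents and trademarks (non-produced assets) 209.0.)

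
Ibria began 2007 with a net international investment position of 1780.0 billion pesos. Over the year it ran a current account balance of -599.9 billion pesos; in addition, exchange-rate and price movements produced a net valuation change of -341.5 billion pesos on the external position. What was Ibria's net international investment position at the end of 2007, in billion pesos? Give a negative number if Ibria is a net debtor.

Change in NIIP = current account + net valuation change = -599.9 + (-341.5) = -941.4
End-of-year NIIP = 1780.0 + (-941.4) = 838.6

838.6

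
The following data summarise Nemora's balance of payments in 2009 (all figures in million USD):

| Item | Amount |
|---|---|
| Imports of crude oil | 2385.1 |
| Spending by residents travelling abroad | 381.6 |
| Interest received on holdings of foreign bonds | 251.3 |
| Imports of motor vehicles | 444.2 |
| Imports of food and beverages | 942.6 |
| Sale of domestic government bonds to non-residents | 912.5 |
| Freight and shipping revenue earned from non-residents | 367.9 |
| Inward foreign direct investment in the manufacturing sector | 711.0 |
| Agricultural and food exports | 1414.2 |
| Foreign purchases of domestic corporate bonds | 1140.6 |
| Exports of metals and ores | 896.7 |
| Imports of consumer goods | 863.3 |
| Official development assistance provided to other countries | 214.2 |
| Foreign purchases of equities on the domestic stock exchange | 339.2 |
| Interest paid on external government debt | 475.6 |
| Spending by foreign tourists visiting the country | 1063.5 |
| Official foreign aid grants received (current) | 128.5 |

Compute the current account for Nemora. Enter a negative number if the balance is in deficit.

-1584.5

Goods: -942.6 - 863.3 + 896.7 + 1414.2 - 2385.1 - 444.2 = -2324.3
Services: 367.9 - 381.6 + 1063.5 = 1049.8
Primary income: -475.6 + 251.3 = -224.3
Secondary income: 128.5 - 214.2 = -85.7
Current account = (-2324.3) + 1049.8 + (-224.3) + (-85.7) = -1584.5
(Excluded from the current account — financial account: sale of domestic government bonds to non-residents 912.5, inward foreign direct investment in the manufacturing sector 711.0, foreign purchases of domestic corporate bonds 1140.6, foreign purchases of equities on the domestic stock exchange 339.2.)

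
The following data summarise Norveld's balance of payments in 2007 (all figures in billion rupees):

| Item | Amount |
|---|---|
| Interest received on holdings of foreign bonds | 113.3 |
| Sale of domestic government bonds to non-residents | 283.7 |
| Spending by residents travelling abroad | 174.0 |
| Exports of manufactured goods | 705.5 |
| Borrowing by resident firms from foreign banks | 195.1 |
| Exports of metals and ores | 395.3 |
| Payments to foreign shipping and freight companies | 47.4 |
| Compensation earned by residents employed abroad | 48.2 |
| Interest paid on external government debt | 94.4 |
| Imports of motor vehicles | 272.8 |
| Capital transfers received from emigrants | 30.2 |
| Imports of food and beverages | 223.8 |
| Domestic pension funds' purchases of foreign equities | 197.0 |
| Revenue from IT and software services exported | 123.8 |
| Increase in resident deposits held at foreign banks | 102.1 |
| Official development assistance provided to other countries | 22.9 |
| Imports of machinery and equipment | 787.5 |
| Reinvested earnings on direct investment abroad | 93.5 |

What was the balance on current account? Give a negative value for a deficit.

Goods: -787.5 + 395.3 - 272.8 + 705.5 - 223.8 = -183.3
Services: -47.4 + 123.8 - 174.0 = -97.6
Primary income: -94.4 + 113.3 + 48.2 + 93.5 = 160.6
Secondary income: -22.9
Current account = (-183.3) + (-97.6) + 160.6 + (-22.9) = -143.2
(Excluded from the current account — financial account: sale of domestic government bonds to non-residents 283.7, borrowing by resident firms from foreign banks 195.1, domestic pension funds' purchases of foreign equities 197.0, increase in resident deposits held at foreign banks 102.1; capital account: capital transfers received from emigrants 30.2.)

-143.2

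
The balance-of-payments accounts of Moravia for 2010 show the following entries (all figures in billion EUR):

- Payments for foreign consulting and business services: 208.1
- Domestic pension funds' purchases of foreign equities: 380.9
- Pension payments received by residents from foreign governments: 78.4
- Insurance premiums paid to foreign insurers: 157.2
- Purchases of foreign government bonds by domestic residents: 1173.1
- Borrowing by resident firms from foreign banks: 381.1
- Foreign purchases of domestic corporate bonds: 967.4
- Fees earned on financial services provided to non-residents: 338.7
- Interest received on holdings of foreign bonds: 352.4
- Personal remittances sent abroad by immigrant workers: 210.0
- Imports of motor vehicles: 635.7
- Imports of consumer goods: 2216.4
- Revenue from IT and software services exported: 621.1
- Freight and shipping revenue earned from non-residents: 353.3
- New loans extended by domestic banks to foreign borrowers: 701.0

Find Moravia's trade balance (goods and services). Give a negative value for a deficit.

-1904.3

Goods: -2216.4 - 635.7 = -2852.1
Services: 353.3 + 338.7 + 621.1 - 157.2 - 208.1 = 947.8
Trade balance = -2852.1 + 947.8 = -1904.3
(Excluded from the trade balance — financial account: domestic pension funds' purchases of foreign equities 380.9, purchases of foreign government bonds by domestic residents 1173.1, borrowing by resident firms from foreign banks 381.1, foreign purchases of domestic corporate bonds 967.4, new loans extended by domestic banks to foreign borrowers 701.0; secondary income: pension payments received by residents from foreign governments 78.4, personal remittances sent abroad by immigrant workers 210.0; primary income: interest received on holdings of foreign bonds 352.4.)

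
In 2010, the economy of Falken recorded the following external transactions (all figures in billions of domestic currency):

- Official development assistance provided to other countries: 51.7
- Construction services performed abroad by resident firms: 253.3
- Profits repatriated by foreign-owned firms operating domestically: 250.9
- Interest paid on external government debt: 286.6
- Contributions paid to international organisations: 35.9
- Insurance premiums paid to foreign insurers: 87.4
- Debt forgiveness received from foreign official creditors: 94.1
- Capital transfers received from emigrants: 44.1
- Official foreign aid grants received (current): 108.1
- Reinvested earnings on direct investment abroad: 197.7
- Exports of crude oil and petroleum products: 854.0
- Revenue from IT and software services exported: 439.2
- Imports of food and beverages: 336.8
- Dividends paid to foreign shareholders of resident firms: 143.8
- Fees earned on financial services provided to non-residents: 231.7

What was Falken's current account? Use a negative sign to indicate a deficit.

890.9

Goods: 854.0 - 336.8 = 517.2
Services: 231.7 + 439.2 + 253.3 - 87.4 = 836.8
Primary income: -286.6 - 143.8 - 250.9 + 197.7 = -483.6
Secondary income: 108.1 - 35.9 - 51.7 = 20.5
Current account = 517.2 + 836.8 + (-483.6) + 20.5 = 890.9
(Excluded from the current account — capital account: debt forgiveness received from foreign official creditors 94.1, capital transfers received from emigrants 44.1.)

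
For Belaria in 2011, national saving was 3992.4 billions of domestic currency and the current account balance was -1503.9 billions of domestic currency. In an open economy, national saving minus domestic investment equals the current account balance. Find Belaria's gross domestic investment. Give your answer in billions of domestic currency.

5496.3

I = S - CA = 3992.4 - (-1503.9) = 5496.3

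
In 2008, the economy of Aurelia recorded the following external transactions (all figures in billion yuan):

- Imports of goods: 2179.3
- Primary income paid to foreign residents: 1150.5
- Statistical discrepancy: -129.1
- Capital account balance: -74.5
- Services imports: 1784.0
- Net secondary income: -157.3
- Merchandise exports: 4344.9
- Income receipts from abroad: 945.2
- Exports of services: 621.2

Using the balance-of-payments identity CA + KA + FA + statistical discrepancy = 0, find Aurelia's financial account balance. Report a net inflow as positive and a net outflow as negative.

-436.6

Goods balance = 4344.9 - 2179.3 = 2165.6
Services balance = 621.2 - 1784.0 = -1162.8
Trade balance (goods + services) = 2165.6 + (-1162.8) = 1002.8
Net primary income = 945.2 - 1150.5 = -205.3
Net secondary income = -157.3
Current account = 1002.8 + (-205.3) + (-157.3) = 640.2
Financial account = -(640.2 + (-74.5) + (-129.1)) = -436.6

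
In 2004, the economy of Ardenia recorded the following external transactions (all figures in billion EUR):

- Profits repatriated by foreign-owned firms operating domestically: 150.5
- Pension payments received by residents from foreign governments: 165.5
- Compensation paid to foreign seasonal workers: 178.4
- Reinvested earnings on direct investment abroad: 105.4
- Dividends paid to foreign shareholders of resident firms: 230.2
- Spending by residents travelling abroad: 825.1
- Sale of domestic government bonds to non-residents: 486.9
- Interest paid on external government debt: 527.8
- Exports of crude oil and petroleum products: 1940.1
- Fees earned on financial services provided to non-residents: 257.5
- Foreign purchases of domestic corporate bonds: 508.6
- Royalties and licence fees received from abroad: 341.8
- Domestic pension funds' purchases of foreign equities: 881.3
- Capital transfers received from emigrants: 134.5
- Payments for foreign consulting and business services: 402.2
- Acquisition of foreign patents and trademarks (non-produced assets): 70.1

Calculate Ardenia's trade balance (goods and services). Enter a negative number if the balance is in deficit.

1312.1

Goods: 1940.1
Services: -402.2 + 341.8 - 825.1 + 257.5 = -628.0
Trade balance = 1940.1 + (-628.0) = 1312.1
(Excluded from the trade balance — primary income: profits repatriated by foreign-owned firms operating domestically 150.5, compensation paid to foreign seasonal workers 178.4, reinvested earnings on direct investment abroad 105.4, dividends paid to foreign shareholders of resident firms 230.2, interest paid on external government debt 527.8; secondary income: pension payments received by residents from foreign governments 165.5; financial account: sale of domestic government bonds to non-residents 486.9, foreign purchases of domestic corporate bonds 508.6, domestic pension funds' purchases of foreign equities 881.3; capital account: capital transfers received from emigrants 134.5, acquisition of foreign patents and trademarks (non-produced assets) 70.1.)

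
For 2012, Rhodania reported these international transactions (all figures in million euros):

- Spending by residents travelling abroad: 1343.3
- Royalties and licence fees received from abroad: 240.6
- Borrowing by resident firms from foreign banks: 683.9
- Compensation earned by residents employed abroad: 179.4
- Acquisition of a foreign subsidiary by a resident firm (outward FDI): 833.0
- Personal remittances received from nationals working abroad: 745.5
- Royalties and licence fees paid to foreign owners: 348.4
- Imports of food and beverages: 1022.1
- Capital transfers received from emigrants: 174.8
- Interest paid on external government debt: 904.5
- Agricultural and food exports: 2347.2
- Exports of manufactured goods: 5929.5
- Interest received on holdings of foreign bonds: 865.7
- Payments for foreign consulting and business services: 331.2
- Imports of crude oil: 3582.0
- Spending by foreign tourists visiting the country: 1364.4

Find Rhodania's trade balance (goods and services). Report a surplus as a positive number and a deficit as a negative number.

Goods: 2347.2 - 3582.0 - 1022.1 + 5929.5 = 3672.6
Services: -331.2 - 1343.3 - 348.4 + 1364.4 + 240.6 = -417.9
Trade balance = 3672.6 + (-417.9) = 3254.7
(Excluded from the trade balance — financial account: borrowing by resident firms from foreign banks 683.9, acquisition of a foreign subsidiary by a resident firm (outward FDI) 833.0; primary income: compensation earned by residents employed abroad 179.4, interest paid on external government debt 904.5, interest received on holdings of foreign bonds 865.7; secondary income: personal remittances received from nationals working abroad 745.5; capital account: capital transfers received from emigrants 174.8.)

3254.7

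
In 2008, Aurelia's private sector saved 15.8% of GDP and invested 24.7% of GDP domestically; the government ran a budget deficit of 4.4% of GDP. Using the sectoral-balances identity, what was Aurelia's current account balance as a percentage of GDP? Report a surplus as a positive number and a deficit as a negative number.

By the sectoral-balances identity, CA = (S_private - I) + (T - G).
Private balance = 15.8 - 24.7 = -8.9
Government balance (T - G) = -4.4
CA = -8.9 + (-4.4) = -13.3

-13.3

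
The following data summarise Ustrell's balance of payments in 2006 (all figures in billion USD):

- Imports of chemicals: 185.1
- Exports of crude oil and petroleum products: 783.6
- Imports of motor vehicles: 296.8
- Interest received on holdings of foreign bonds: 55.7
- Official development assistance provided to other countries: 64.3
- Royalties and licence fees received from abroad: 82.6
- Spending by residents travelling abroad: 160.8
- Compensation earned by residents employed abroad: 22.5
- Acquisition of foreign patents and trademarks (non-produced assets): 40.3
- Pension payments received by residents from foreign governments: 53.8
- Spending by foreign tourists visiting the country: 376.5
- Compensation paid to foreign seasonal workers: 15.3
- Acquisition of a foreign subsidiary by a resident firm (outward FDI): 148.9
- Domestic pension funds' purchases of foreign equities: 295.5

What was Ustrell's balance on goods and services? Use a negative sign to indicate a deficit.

600.0

Goods: 783.6 - 296.8 - 185.1 = 301.7
Services: -160.8 + 82.6 + 376.5 = 298.3
Trade balance = 301.7 + 298.3 = 600.0
(Excluded from the trade balance — primary income: interest received on holdings of foreign bonds 55.7, compensation earned by residents employed abroad 22.5, compensation paid to foreign seasonal workers 15.3; secondary income: official development assistance provided to other countries 64.3, pension payments received by residents from foreign governments 53.8; capital account: acquisition of foreign patents and trademarks (non-produced assets) 40.3; financial account: acquisition of a foreign subsidiary by a resident firm (outward FDI) 148.9, domestic pension funds' purchases of foreign equities 295.5.)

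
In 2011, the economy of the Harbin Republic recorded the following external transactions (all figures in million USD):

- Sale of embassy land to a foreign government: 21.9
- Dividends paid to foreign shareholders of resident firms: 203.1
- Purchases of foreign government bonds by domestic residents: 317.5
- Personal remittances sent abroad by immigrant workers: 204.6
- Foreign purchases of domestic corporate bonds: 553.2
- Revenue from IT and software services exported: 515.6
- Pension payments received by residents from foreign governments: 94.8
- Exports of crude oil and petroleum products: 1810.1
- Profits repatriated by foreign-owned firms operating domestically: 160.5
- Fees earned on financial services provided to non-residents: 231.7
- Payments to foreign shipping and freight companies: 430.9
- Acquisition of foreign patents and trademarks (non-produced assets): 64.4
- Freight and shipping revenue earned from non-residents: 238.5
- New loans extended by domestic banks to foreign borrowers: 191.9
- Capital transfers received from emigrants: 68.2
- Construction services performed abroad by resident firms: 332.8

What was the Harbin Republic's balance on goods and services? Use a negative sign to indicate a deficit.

Goods: 1810.1
Services: 231.7 + 332.8 - 430.9 + 238.5 + 515.6 = 887.7
Trade balance = 1810.1 + 887.7 = 2697.8
(Excluded from the trade balance — capital account: sale of embassy land to a foreign government 21.9, acquisition of foreign patents and trademarks (non-produced assets) 64.4, capital transfers received from emigrants 68.2; primary income: dividends paid to foreign shareholders of resident firms 203.1, profits repatriated by foreign-owned firms operating domestically 160.5; financial account: purchases of foreign government bonds by domestic residents 317.5, foreign purchases of domestic corporate bonds 553.2, new loans extended by domestic banks to foreign borrowers 191.9; secondary income: personal remittances sent abroad by immigrant workers 204.6, pension payments received by residents from foreign governments 94.8.)

2697.8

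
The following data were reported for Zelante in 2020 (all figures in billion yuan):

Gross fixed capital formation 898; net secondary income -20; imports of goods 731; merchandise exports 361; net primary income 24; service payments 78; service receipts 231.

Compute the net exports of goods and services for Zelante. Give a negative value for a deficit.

Goods balance = 361 - 731 = -370
Services balance = 231 - 78 = 153
Trade balance (goods + services) = -370 + 153 = -217

-217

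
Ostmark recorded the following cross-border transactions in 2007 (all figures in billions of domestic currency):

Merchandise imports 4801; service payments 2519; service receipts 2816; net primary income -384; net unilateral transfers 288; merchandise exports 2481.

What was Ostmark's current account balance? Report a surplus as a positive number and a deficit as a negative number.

Goods balance = 2481 - 4801 = -2320
Services balance = 2816 - 2519 = 297
Trade balance (goods + services) = -2320 + 297 = -2023
Net primary income = -384
Net secondary income = 288
Current account = -2023 + (-384) + 288 = -2119

-2119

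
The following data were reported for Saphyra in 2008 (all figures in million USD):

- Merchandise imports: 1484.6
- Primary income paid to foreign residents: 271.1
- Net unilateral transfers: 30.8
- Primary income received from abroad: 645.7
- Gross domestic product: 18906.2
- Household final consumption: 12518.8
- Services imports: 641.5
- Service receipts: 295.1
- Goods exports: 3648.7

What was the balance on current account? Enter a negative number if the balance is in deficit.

2223.1

Goods balance = 3648.7 - 1484.6 = 2164.1
Services balance = 295.1 - 641.5 = -346.4
Trade balance (goods + services) = 2164.1 + (-346.4) = 1817.7
Net primary income = 645.7 - 271.1 = 374.6
Net secondary income = 30.8
Current account = 1817.7 + 374.6 + 30.8 = 2223.1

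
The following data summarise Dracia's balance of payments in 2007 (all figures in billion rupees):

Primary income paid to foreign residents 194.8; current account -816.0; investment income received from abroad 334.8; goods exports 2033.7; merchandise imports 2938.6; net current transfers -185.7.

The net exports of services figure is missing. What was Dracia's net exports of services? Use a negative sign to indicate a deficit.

Current account = goods balance + services balance + net primary income + net secondary income
Sum of the known components = -950.6
Net exports of services = CA - (known components) = -816.0 - (-950.6) = 134.6

134.6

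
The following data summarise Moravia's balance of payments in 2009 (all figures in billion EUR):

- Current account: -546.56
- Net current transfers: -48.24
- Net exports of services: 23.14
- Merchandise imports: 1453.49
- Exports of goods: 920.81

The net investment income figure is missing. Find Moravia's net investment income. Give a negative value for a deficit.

11.22

Current account = goods balance + services balance + net primary income + net secondary income
Sum of the known components = -557.78
Net investment income = CA - (known components) = -546.56 - (-557.78) = 11.22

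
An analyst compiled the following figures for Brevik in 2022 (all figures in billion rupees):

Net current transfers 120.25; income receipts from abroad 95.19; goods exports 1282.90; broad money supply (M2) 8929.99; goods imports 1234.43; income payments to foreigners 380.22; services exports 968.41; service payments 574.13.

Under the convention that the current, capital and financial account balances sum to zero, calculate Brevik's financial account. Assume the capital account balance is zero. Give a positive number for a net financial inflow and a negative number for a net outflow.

Goods balance = 1282.90 - 1234.43 = 48.47
Services balance = 968.41 - 574.13 = 394.28
Trade balance (goods + services) = 48.47 + 394.28 = 442.75
Net primary income = 95.19 - 380.22 = -285.03
Net secondary income = 120.25
Current account = 442.75 + (-285.03) + 120.25 = 277.97
Financial account = -(277.97) = -277.97

-277.97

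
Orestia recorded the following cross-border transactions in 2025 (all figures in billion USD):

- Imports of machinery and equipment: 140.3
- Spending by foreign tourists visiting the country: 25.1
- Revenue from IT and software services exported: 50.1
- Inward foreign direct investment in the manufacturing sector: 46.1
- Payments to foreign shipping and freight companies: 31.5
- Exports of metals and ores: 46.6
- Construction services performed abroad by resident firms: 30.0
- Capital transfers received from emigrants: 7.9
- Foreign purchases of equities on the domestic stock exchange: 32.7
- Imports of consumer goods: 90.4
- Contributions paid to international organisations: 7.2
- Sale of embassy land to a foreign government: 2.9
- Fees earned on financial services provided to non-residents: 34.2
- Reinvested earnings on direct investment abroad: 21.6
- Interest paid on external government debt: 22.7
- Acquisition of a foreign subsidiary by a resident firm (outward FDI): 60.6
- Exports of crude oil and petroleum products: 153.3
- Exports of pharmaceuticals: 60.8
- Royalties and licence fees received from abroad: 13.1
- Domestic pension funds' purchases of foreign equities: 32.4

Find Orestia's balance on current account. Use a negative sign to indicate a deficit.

Goods: -140.3 + 153.3 - 90.4 + 60.8 + 46.6 = 30.0
Services: 50.1 + 34.2 - 31.5 + 25.1 + 13.1 + 30.0 = 121.0
Primary income: 21.6 - 22.7 = -1.1
Secondary income: -7.2
Current account = 30.0 + 121.0 + (-1.1) + (-7.2) = 142.7
(Excluded from the current account — financial account: inward foreign direct investment in the manufacturing sector 46.1, foreign purchases of equities on the domestic stock exchange 32.7, acquisition of a foreign subsidiary by a resident firm (outward FDI) 60.6, domestic pension funds' purchases of foreign equities 32.4; capital account: capital transfers received from emigrants 7.9, sale of embassy land to a foreign government 2.9.)

142.7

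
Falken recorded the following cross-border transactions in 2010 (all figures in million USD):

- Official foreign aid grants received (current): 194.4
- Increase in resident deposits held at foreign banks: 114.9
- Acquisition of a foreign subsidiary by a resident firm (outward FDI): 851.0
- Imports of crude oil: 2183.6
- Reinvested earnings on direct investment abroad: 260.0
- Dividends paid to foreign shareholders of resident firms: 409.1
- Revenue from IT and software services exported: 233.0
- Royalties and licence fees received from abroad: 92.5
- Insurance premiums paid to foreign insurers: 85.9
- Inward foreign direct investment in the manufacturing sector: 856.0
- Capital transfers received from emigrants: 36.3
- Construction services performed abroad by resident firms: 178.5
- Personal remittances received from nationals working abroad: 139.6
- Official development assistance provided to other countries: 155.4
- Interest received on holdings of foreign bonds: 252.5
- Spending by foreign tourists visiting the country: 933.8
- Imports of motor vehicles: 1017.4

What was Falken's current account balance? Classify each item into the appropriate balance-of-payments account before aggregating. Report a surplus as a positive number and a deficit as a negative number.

Goods: -1017.4 - 2183.6 = -3201.0
Services: 92.5 - 85.9 + 233.0 + 178.5 + 933.8 = 1351.9
Primary income: 260.0 + 252.5 - 409.1 = 103.4
Secondary income: 139.6 - 155.4 + 194.4 = 178.6
Current account = (-3201.0) + 1351.9 + 103.4 + 178.6 = -1567.1
(Excluded from the current account — financial account: increase in resident deposits held at foreign banks 114.9, acquisition of a foreign subsidiary by a resident firm (outward FDI) 851.0, inward foreign direct investment in the manufacturing sector 856.0; capital account: capital transfers received from emigrants 36.3.)

-1567.1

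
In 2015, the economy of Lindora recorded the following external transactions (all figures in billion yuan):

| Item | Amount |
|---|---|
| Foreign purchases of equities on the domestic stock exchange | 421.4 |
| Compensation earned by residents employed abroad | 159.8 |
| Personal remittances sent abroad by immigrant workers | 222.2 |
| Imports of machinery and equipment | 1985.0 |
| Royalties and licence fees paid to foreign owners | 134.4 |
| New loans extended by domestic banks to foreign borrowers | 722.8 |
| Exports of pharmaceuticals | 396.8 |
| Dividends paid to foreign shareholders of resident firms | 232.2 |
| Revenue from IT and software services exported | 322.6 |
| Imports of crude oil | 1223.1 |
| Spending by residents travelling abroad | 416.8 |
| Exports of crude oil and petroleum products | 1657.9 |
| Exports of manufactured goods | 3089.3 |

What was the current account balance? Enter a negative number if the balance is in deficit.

Goods: 1657.9 - 1223.1 - 1985.0 + 396.8 + 3089.3 = 1935.9
Services: 322.6 - 134.4 - 416.8 = -228.6
Primary income: -232.2 + 159.8 = -72.4
Secondary income: -222.2
Current account = 1935.9 + (-228.6) + (-72.4) + (-222.2) = 1412.7
(Excluded from the current account — financial account: foreign purchases of equities on the domestic stock exchange 421.4, new loans extended by domestic banks to foreign borrowers 722.8.)

1412.7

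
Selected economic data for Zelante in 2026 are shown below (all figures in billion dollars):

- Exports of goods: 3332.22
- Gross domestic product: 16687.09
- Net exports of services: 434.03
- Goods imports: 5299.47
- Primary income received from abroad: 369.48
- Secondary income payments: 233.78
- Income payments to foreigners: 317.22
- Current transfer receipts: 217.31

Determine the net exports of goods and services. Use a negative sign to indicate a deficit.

-1533.22

Goods balance = 3332.22 - 5299.47 = -1967.25
Services balance = 434.03
Trade balance (goods + services) = -1967.25 + 434.03 = -1533.22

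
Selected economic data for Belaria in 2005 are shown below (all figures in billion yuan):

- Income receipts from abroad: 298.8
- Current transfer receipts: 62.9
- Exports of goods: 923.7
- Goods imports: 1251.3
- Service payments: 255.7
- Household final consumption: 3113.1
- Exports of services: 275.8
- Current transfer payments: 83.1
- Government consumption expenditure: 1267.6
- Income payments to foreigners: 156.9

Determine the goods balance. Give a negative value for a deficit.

-327.6

Goods balance = 923.7 - 1251.3 = -327.6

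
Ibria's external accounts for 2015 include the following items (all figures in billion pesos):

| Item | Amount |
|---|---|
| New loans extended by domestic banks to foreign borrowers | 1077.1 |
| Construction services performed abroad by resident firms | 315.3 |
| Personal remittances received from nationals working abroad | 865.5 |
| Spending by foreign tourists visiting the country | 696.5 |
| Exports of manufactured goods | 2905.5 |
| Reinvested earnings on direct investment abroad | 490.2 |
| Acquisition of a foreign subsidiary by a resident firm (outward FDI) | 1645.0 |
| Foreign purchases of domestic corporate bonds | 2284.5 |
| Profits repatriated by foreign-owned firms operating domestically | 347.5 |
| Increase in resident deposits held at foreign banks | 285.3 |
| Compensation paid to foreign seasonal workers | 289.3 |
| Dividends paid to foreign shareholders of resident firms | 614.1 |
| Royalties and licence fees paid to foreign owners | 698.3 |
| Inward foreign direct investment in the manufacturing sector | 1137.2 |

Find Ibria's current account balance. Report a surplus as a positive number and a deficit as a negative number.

3323.8

Goods: 2905.5
Services: 696.5 + 315.3 - 698.3 = 313.5
Primary income: 490.2 - 614.1 - 347.5 - 289.3 = -760.7
Secondary income: 865.5
Current account = 2905.5 + 313.5 + (-760.7) + 865.5 = 3323.8
(Excluded from the current account — financial account: new loans extended by domestic banks to foreign borrowers 1077.1, acquisition of a foreign subsidiary by a resident firm (outward FDI) 1645.0, foreign purchases of domestic corporate bonds 2284.5, increase in resident deposits held at foreign banks 285.3, inward foreign direct investment in the manufacturing sector 1137.2.)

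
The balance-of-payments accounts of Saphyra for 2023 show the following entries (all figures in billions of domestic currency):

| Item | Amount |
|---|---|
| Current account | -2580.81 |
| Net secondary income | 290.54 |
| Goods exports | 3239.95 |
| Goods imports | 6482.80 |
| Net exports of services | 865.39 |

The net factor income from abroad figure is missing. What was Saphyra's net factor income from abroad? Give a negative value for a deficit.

-493.89

Current account = goods balance + services balance + net primary income + net secondary income
Sum of the known components = -2086.92
Net factor income from abroad = CA - (known components) = -2580.81 - (-2086.92) = -493.89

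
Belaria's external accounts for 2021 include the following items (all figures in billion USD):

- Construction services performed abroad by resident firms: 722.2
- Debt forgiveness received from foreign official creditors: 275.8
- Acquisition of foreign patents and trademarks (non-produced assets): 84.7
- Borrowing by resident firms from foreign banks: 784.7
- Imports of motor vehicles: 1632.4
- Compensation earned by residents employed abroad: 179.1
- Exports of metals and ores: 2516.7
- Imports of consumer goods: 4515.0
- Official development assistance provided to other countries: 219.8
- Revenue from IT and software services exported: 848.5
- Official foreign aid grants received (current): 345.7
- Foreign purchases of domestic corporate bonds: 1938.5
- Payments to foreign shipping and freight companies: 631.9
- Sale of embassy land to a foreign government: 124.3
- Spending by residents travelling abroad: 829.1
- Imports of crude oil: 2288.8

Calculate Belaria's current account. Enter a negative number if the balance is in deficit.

-5504.8

Goods: -2288.8 - 4515.0 + 2516.7 - 1632.4 = -5919.5
Services: 848.5 - 631.9 + 722.2 - 829.1 = 109.7
Primary income: 179.1
Secondary income: 345.7 - 219.8 = 125.9
Current account = (-5919.5) + 109.7 + 179.1 + 125.9 = -5504.8
(Excluded from the current account — capital account: debt forgiveness received from foreign official creditors 275.8, acquisition of foreign patents and trademarks (non-produced assets) 84.7, sale of embassy land to a foreign government 124.3; financial account: borrowing by resident firms from foreign banks 784.7, foreign purchases of domestic corporate bonds 1938.5.)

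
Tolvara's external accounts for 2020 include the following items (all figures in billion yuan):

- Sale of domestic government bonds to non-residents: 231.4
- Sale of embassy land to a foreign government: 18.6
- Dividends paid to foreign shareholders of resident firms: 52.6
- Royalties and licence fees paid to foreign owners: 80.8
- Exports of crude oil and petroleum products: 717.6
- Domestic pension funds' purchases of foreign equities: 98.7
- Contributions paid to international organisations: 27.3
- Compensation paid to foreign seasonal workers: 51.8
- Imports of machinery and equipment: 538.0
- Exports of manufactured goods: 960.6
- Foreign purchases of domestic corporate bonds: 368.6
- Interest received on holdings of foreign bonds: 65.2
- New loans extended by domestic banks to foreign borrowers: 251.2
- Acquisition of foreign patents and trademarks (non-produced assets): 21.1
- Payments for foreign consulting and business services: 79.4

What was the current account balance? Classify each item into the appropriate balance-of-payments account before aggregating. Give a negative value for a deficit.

Goods: 717.6 - 538.0 + 960.6 = 1140.2
Services: -79.4 - 80.8 = -160.2
Primary income: -51.8 + 65.2 - 52.6 = -39.2
Secondary income: -27.3
Current account = 1140.2 + (-160.2) + (-39.2) + (-27.3) = 913.5
(Excluded from the current account — financial account: sale of domestic government bonds to non-residents 231.4, domestic pension funds' purchases of foreign equities 98.7, foreign purchases of domestic corporate bonds 368.6, new loans extended by domestic banks to foreign borrowers 251.2; capital account: sale of embassy land to a foreign government 18.6, acquisition of foreign patents and trademarks (non-produced assets) 21.1.)

913.5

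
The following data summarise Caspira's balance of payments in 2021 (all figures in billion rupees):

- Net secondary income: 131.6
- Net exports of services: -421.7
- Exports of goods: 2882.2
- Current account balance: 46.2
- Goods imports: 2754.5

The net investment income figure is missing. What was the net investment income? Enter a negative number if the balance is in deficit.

208.6

Current account = goods balance + services balance + net primary income + net secondary income
Sum of the known components = -162.4
Net investment income = CA - (known components) = 46.2 - (-162.4) = 208.6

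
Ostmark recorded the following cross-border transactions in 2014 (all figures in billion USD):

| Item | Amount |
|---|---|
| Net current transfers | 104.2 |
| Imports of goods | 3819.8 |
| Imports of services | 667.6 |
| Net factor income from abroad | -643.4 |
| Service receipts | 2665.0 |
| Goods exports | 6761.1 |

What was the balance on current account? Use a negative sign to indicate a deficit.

4399.5

Goods balance = 6761.1 - 3819.8 = 2941.3
Services balance = 2665.0 - 667.6 = 1997.4
Trade balance (goods + services) = 2941.3 + 1997.4 = 4938.7
Net primary income = -643.4
Net secondary income = 104.2
Current account = 4938.7 + (-643.4) + 104.2 = 4399.5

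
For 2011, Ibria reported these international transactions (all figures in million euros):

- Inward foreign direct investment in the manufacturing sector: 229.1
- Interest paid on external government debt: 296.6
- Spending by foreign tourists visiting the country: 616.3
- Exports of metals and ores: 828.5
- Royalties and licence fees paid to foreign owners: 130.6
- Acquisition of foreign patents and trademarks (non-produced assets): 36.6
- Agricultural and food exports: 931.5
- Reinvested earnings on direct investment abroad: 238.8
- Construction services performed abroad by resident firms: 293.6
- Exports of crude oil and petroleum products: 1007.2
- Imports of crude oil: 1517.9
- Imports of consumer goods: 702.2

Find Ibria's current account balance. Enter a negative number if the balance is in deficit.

1268.6

Goods: 828.5 + 1007.2 - 702.2 + 931.5 - 1517.9 = 547.1
Services: -130.6 + 293.6 + 616.3 = 779.3
Primary income: -296.6 + 238.8 = -57.8
Current account = 547.1 + 779.3 + (-57.8) = 1268.6
(Excluded from the current account — financial account: inward foreign direct investment in the manufacturing sector 229.1; capital account: acquisition of foreign patents and trademarks (non-produced assets) 36.6.)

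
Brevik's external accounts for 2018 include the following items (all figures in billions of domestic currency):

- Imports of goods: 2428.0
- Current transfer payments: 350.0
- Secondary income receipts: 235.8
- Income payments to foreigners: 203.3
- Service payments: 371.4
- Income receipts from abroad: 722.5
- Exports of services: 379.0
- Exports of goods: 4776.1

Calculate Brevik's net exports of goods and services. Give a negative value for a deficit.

Goods balance = 4776.1 - 2428.0 = 2348.1
Services balance = 379.0 - 371.4 = 7.6
Trade balance (goods + services) = 2348.1 + 7.6 = 2355.7

2355.7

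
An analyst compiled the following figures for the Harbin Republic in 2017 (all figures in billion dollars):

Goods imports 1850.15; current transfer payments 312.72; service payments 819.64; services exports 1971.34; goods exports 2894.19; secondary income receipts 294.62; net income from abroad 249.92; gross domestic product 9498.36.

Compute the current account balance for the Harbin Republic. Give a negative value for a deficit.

2427.56

Goods balance = 2894.19 - 1850.15 = 1044.04
Services balance = 1971.34 - 819.64 = 1151.70
Trade balance (goods + services) = 1044.04 + 1151.70 = 2195.74
Net primary income = 249.92
Net secondary income = 294.62 - 312.72 = -18.10
Current account = 2195.74 + 249.92 + (-18.10) = 2427.56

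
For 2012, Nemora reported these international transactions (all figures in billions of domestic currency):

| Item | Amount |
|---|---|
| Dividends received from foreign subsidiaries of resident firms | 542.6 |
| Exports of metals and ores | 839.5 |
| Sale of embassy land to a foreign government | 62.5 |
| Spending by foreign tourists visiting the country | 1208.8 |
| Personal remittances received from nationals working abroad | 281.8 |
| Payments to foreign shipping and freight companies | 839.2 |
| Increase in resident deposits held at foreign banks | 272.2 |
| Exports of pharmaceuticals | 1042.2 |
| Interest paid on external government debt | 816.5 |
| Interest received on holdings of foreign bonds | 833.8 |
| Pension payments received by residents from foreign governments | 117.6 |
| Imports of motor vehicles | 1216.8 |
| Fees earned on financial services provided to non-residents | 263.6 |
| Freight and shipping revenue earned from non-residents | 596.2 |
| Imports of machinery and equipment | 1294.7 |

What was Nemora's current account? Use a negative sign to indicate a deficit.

1558.9

Goods: -1216.8 + 839.5 + 1042.2 - 1294.7 = -629.8
Services: 1208.8 - 839.2 + 263.6 + 596.2 = 1229.4
Primary income: 542.6 - 816.5 + 833.8 = 559.9
Secondary income: 281.8 + 117.6 = 399.4
Current account = (-629.8) + 1229.4 + 559.9 + 399.4 = 1558.9
(Excluded from the current account — capital account: sale of embassy land to a foreign government 62.5; financial account: increase in resident deposits held at foreign banks 272.2.)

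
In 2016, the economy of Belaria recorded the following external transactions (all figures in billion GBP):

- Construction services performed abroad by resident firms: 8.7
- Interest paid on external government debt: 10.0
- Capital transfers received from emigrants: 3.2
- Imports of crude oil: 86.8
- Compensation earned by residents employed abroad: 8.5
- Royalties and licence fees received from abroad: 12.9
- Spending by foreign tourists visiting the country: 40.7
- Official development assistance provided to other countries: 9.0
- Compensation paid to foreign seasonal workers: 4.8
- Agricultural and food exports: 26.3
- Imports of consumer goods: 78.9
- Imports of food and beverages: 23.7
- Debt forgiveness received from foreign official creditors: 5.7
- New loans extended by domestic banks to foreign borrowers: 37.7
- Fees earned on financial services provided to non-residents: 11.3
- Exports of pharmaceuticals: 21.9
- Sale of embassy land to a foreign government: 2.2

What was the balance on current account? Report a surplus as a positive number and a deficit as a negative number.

Goods: -86.8 + 21.9 - 78.9 - 23.7 + 26.3 = -141.2
Services: 11.3 + 12.9 + 8.7 + 40.7 = 73.6
Primary income: -4.8 - 10.0 + 8.5 = -6.3
Secondary income: -9.0
Current account = (-141.2) + 73.6 + (-6.3) + (-9.0) = -82.9
(Excluded from the current account — capital account: capital transfers received from emigrants 3.2, debt forgiveness received from foreign official creditors 5.7, sale of embassy land to a foreign government 2.2; financial account: new loans extended by domestic banks to foreign borrowers 37.7.)

-82.9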